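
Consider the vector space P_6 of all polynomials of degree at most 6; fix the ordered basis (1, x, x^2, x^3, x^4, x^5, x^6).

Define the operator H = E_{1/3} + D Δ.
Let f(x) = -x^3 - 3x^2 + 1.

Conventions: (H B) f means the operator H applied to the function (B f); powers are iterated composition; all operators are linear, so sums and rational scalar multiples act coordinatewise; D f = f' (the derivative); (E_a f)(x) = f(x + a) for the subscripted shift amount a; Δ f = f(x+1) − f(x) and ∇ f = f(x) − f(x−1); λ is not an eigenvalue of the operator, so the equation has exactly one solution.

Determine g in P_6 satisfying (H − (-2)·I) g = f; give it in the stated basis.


g(x) = -(1/3)x^3 - (8/9)x^2 + (73/81)x + 872/729

write g with unknown coordinates in the stated basis and equate coefficients in (H − (-2)·I) g = f
solving from the highest basis element down gives g = -(1/3)x^3 - (8/9)x^2 + (73/81)x + 872/729
check: H g = -(1/3)x^3 - (11/9)x^2 - (146/81)x - 1015/729
so H g − (-2)·g = -x^3 - 3x^2 + 1 = f ✓


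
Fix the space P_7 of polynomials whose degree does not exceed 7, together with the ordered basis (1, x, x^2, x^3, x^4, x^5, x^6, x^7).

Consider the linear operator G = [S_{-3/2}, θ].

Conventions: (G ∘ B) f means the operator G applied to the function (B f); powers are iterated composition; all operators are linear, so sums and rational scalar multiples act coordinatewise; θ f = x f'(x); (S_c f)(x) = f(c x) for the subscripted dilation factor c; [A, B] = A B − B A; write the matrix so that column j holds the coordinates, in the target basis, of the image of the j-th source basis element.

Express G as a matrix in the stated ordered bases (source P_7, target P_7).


the matrix is [[0, 0, 0, 0, 0, 0, 0, 0]; [0, 0, 0, 0, 0, 0, 0, 0]; [0, 0, 0, 0, 0, 0, 0, 0]; [0, 0, 0, 0, 0, 0, 0, 0]; [0, 0, 0, 0, 0, 0, 0, 0]; [0, 0, 0, 0, 0, 0, 0, 0]; [0, 0, 0, 0, 0, 0, 0, 0]; [0, 0, 0, 0, 0, 0, 0, 0]] (rows listed top to bottom)

image of 1: 0
image of x: 0
image of x^2: 0
image of x^3: 0
image of x^4: 0
image of x^5: 0
image of x^6: 0
image of x^7: 0
each image's coordinates form column j of the matrix


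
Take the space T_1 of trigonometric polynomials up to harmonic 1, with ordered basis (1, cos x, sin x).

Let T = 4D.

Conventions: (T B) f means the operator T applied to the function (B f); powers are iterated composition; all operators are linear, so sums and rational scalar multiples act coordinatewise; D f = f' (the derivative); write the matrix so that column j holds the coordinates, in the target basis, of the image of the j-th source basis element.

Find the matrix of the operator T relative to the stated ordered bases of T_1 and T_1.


the matrix is [[0, 0, 0]; [0, 0, 4]; [0, -4, 0]] (rows listed top to bottom)

image of 1: 0
image of cos x: -4sin x
image of sin x: 4cos x
each image's coordinates form column j of the matrix


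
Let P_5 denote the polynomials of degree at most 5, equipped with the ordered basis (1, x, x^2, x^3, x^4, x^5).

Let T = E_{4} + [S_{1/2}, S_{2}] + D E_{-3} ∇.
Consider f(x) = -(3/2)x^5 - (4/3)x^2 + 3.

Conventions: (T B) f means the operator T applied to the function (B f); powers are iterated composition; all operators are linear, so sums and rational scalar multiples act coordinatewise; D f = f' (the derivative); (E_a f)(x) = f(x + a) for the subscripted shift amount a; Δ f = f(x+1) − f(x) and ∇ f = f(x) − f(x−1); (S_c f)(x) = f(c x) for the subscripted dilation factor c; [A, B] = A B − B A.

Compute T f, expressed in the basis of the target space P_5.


E_{4} f = -(3/2)x^5 - 30x^4 - 240x^3 - (2884/3)x^2 - (5792/3)x - 4663/3
S_{2} f = -48x^5 - (16/3)x^2 + 3
S_{1/2} S_{2} f = -(3/2)x^5 - (4/3)x^2 + 3
S_{1/2} f = -(3/64)x^5 - (1/3)x^2 + 3
S_{2} S_{1/2} f = -(3/2)x^5 - (4/3)x^2 + 3
[S_{1/2}, S_{2}] f = 0
∇ f = -(15/2)x^4 + 15x^3 - 15x^2 + (29/6)x - 1/6
E_{-3} ∇ f = -(15/2)x^4 + 105x^3 - 555x^2 + (7859/6)x - 6973/6
D (E_{-3} ∇) f = -30x^3 + 315x^2 - 1110x + 7859/6
(E_{4} + [S_{1/2}, S_{2}] + D E_{-3} ∇) f = -(3/2)x^5 - 30x^4 - 270x^3 - (1939/3)x^2 - (9122/3)x - 489/2

the image equals g(x) = -(3/2)x^5 - 30x^4 - 270x^3 - (1939/3)x^2 - (9122/3)x - 489/2


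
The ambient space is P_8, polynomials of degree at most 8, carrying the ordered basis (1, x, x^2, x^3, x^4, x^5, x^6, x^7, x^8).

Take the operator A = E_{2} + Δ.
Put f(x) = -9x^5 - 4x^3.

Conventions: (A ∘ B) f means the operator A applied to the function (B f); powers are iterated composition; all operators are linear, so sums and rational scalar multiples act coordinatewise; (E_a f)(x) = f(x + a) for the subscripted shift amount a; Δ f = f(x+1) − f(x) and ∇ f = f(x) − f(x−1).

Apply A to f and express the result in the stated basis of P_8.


g(x) = -9x^5 - 135x^4 - 454x^3 - 846x^2 - 825x - 333

E_{2} f = -9x^5 - 90x^4 - 364x^3 - 744x^2 - 768x - 320
Δ f = -45x^4 - 90x^3 - 102x^2 - 57x - 13
(E_{2} + Δ) f = -9x^5 - 135x^4 - 454x^3 - 846x^2 - 825x - 333


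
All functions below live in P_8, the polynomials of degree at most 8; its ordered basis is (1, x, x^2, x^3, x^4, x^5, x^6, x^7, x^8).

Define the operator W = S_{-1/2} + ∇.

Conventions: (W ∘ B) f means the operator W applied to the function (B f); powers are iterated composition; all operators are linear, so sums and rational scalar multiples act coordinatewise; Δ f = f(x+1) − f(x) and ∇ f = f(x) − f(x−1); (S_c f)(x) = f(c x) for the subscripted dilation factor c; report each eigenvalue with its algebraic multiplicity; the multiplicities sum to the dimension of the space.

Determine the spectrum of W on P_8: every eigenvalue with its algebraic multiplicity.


image of 1: 1
image of x: -(1/2)x + 1
image of x^2: (1/4)x^2 + 2x - 1
image of x^3: -(1/8)x^3 + 3x^2 - 3x + 1
image of x^4: (1/16)x^4 + 4x^3 - 6x^2 + 4x - 1
image of x^5: -(1/32)x^5 + 5x^4 - 10x^3 + 10x^2 - 5x + 1
image of x^6: (1/64)x^6 + 6x^5 - 15x^4 + 20x^3 - 15x^2 + 6x - 1
image of x^7: -(1/128)x^7 + 7x^6 - 21x^5 + 35x^4 - 35x^3 + 21x^2 - 7x + 1
image of x^8: (1/256)x^8 + 8x^7 - 28x^6 + 56x^5 - 70x^4 + 56x^3 - 28x^2 + 8x - 1
the matrix is upper triangular; its diagonal is (1, -1/2, 1/4, -1/8, 1/16, -1/32, 1/64, -1/128, 1/256)
for a triangular matrix the eigenvalues are the diagonal entries, with algebraic multiplicity their repetition count

λ = -1/2 (multiplicity 1), λ = -1/8 (multiplicity 1), λ = -1/32 (multiplicity 1), λ = -1/128 (multiplicity 1), λ = 1/256 (multiplicity 1), λ = 1/64 (multiplicity 1), λ = 1/16 (multiplicity 1), λ = 1/4 (multiplicity 1), λ = 1 (multiplicity 1)


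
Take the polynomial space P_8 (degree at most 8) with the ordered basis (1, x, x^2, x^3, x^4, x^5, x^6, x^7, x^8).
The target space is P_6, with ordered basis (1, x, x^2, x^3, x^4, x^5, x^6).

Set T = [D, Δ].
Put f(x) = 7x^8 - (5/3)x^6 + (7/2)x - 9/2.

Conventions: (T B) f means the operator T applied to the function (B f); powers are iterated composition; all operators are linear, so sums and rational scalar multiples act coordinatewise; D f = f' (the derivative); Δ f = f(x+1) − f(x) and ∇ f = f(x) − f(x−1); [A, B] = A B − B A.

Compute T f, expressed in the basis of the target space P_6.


the result is g(x) = 0

Δ f = 56x^7 + 196x^6 + 382x^5 + 465x^4 + (1076/3)x^3 + 171x^2 + 46x + 53/6
D Δ f = 392x^6 + 1176x^5 + 1910x^4 + 1860x^3 + 1076x^2 + 342x + 46
D f = 56x^7 - 10x^5 + 7/2
Δ D f = 392x^6 + 1176x^5 + 1910x^4 + 1860x^3 + 1076x^2 + 342x + 46
[D, Δ] f = 0


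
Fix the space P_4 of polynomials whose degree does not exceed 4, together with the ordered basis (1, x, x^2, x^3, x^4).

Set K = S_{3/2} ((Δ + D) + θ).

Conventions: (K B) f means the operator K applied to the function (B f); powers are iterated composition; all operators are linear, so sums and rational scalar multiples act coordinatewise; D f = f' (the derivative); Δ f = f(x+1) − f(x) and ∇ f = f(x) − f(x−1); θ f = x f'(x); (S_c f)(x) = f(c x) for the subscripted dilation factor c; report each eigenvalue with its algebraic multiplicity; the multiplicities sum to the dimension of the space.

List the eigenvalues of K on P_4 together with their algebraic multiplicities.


image of 1: 0
image of x: (3/2)x + 2
image of x^2: (9/2)x^2 + 6x + 1
image of x^3: (81/8)x^3 + (27/2)x^2 + (9/2)x + 1
image of x^4: (81/4)x^4 + 27x^3 + (27/2)x^2 + 6x + 1
the matrix is upper triangular; its diagonal is (0, 3/2, 9/2, 81/8, 81/4)
for a triangular matrix the eigenvalues are the diagonal entries, with algebraic multiplicity their repetition count

λ = 0 (multiplicity 1), λ = 3/2 (multiplicity 1), λ = 9/2 (multiplicity 1), λ = 81/8 (multiplicity 1), λ = 81/4 (multiplicity 1)


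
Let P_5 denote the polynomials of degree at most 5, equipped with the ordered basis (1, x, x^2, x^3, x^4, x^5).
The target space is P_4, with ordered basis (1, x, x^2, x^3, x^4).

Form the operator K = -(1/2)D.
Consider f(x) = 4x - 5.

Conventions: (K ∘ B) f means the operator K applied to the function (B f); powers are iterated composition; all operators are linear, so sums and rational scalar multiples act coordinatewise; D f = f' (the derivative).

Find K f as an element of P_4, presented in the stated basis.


the result is g(x) = -2

D f = 4
(-(1/2)D) f = -2


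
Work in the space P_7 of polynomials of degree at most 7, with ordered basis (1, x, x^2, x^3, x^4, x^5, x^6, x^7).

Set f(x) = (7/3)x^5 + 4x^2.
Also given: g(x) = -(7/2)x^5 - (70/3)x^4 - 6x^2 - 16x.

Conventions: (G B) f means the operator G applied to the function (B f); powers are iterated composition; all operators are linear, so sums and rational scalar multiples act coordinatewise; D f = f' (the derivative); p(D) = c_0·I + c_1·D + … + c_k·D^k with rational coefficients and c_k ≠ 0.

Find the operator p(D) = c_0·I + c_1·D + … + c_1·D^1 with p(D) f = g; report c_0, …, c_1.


p(D) = -(3/2)·I − 2·D, i.e. c_0 = -3/2, c_1 = -2

D^0 f = (7/3)x^5 + 4x^2
D^1 f = (35/3)x^4 + 8x
matching coefficients of g against c_0 f + c_1 Df + … from the top degree down determines the c_i
solution: c_0 = -3/2, c_1 = -2


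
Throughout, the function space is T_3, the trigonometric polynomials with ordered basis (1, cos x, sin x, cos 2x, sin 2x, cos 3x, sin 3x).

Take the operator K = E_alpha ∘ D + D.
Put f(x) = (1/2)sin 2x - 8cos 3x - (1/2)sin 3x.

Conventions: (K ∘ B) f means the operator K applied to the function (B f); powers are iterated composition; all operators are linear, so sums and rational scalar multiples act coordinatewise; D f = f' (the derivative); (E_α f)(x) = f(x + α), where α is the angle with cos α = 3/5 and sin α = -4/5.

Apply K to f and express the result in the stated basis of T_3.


g(x) = (18/25)cos 2x + (24/25)sin 2x - (1068/125)cos 3x + (126/125)sin 3x

D f = cos 2x - (3/2)cos 3x + 24sin 3x
E_alpha D f = -(7/25)cos 2x + (24/25)sin 2x - (1761/250)cos 3x - (2874/125)sin 3x
D f = cos 2x - (3/2)cos 3x + 24sin 3x
(E_alpha ∘ D + D) f = (18/25)cos 2x + (24/25)sin 2x - (1068/125)cos 3x + (126/125)sin 3x


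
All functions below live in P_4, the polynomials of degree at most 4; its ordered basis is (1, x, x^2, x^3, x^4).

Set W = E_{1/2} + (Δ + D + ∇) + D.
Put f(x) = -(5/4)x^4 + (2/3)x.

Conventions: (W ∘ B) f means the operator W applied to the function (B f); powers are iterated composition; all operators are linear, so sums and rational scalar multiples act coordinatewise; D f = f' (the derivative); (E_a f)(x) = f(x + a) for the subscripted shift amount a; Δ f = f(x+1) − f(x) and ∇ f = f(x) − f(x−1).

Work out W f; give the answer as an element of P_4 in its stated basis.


g(x) = -(5/4)x^4 - (45/2)x^3 - (15/8)x^2 - (239/24)x + 187/64

E_{1/2} f = -(5/4)x^4 - (5/2)x^3 - (15/8)x^2 + (1/24)x + 49/192
Δ f = -5x^3 - (15/2)x^2 - 5x - 7/12
D f = -5x^3 + 2/3
∇ f = -5x^3 + (15/2)x^2 - 5x + 23/12
(Δ + D + ∇) f = -15x^3 - 10x + 2
D f = -5x^3 + 2/3
(E_{1/2} + (Δ + D + ∇) + D) f = -(5/4)x^4 - (45/2)x^3 - (15/8)x^2 - (239/24)x + 187/64


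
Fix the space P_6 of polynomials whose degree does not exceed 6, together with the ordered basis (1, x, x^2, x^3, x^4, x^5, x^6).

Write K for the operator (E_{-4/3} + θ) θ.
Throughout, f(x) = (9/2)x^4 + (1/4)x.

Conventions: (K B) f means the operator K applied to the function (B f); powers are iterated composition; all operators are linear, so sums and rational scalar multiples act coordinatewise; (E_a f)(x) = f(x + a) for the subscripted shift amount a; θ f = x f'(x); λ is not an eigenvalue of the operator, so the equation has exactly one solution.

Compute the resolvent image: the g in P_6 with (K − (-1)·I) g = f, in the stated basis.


write g with unknown coordinates in the stated basis and equate coefficients in (K − (-1)·I) g = f
solving from the highest basis element down gives g = (3/14)x^4 + (32/91)x^3 - (64/91)x^2 - (3277/9828)x + 13619/7371
check: K g = (30/7)x^4 - (32/91)x^3 + (64/91)x^2 + (2867/4914)x - 13619/7371
so K g − (-1)·g = (9/2)x^4 + (1/4)x = f ✓

the result is g(x) = (3/14)x^4 + (32/91)x^3 - (64/91)x^2 - (3277/9828)x + 13619/7371


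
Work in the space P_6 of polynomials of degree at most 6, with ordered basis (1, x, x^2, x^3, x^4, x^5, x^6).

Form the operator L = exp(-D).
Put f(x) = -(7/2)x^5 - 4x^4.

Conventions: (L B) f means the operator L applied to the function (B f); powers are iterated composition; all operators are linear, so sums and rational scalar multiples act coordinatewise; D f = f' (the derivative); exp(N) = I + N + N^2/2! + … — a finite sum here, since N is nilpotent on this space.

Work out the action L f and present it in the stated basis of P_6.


order-1 term: (35/2)x^4 + 16x^3
order-2 term: -35x^3 - 24x^2
order-3 term: 35x^2 + 16x
order-4 term: -(35/2)x - 4
order-5 term: 7/2
the series for exp(-D) f terminates at order 5
exp(-D) f = -(7/2)x^5 + (27/2)x^4 - 19x^3 + 11x^2 - (3/2)x - 1/2

the image equals g(x) = -(7/2)x^5 + (27/2)x^4 - 19x^3 + 11x^2 - (3/2)x - 1/2


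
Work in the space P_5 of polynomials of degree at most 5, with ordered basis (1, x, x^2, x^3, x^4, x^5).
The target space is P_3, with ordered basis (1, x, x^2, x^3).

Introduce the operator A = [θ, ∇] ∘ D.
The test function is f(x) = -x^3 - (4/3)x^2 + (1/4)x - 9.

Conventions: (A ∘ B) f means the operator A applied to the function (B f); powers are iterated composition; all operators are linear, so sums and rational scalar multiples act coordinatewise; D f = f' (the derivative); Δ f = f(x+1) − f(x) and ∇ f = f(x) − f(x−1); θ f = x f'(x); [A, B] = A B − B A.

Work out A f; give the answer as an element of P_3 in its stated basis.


D f = -3x^2 - (8/3)x + 1/4
∇ D f = -6x + 1/3
θ ∇ D f = -6x
θ D f = -6x^2 - (8/3)x
∇ θ D f = -12x + 10/3
[θ, ∇] D f = 6x - 10/3

the image equals g(x) = 6x - 10/3


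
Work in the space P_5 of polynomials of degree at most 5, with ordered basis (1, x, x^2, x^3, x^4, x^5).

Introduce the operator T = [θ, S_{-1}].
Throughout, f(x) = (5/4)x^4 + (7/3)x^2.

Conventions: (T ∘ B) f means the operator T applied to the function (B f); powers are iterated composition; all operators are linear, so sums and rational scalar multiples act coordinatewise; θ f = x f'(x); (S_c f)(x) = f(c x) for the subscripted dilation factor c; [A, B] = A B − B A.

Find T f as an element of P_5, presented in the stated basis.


S_{-1} f = (5/4)x^4 + (7/3)x^2
θ S_{-1} f = 5x^4 + (14/3)x^2
θ f = 5x^4 + (14/3)x^2
S_{-1} θ f = 5x^4 + (14/3)x^2
[θ, S_{-1}] f = 0

g(x) = 0


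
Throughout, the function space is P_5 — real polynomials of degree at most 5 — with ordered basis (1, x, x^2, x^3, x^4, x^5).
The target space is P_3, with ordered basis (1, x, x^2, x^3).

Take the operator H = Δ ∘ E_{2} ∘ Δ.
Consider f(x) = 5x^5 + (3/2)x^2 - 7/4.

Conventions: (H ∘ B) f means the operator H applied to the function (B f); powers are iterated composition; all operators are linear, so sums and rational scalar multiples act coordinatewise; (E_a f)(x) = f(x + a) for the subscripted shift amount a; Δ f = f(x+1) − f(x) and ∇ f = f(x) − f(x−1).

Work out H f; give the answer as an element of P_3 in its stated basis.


Δ f = 25x^4 + 50x^3 + 50x^2 + 28x + 13/2
E_{2} Δ f = 25x^4 + 250x^3 + 950x^2 + 1628x + 2125/2
Δ E_{2} Δ f = 100x^3 + 900x^2 + 2750x + 2853

the result is g(x) = 100x^3 + 900x^2 + 2750x + 2853


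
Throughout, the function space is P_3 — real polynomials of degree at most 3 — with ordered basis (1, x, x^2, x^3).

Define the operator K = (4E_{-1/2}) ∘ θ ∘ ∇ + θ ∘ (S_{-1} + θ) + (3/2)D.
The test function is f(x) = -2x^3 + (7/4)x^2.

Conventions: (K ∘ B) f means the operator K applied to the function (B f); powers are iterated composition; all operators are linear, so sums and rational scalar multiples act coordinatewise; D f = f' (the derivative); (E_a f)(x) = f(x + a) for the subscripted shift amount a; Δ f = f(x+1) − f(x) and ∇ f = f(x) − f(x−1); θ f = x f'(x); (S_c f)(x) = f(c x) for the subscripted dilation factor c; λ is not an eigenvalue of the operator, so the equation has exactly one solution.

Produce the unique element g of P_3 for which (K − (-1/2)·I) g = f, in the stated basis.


the result is g(x) = -(4/13)x^3 + (547/338)x^2 - (9761/169)x + 32719/169

write g with unknown coordinates in the stated basis and equate coefficients in (K − (-1/2)·I) g = f
solving from the highest basis element down gives g = -(4/13)x^3 + (547/338)x^2 - (9761/169)x + 32719/169
check: K g = -(24/13)x^3 + (159/169)x^2 + (9761/338)x - 32719/338
so K g − (-1/2)·g = -2x^3 + (7/4)x^2 = f ✓


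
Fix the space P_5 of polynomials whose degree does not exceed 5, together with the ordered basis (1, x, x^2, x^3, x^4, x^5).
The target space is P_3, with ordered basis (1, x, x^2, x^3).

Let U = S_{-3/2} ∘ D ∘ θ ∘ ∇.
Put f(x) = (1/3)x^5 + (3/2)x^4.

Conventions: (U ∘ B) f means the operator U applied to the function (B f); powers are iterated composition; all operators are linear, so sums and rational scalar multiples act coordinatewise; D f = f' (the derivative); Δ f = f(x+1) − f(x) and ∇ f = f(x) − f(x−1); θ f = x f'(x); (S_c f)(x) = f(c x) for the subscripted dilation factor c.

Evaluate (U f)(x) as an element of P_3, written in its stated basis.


∇ f = (5/3)x^4 + (8/3)x^3 - (17/3)x^2 + (13/3)x - 7/6
θ ∇ f = (20/3)x^4 + 8x^3 - (34/3)x^2 + (13/3)x
D θ ∇ f = (80/3)x^3 + 24x^2 - (68/3)x + 13/3
S_{-3/2} D θ ∇ f = -90x^3 + 54x^2 + 34x + 13/3

the image equals g(x) = -90x^3 + 54x^2 + 34x + 13/3


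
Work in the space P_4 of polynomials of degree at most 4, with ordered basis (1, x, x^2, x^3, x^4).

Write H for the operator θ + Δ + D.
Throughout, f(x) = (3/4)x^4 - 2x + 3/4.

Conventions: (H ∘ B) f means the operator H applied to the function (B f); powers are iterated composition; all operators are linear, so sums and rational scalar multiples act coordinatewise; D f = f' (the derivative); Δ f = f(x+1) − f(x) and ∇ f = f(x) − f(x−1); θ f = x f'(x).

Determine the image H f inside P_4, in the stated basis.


θ f = 3x^4 - 2x
Δ f = 3x^3 + (9/2)x^2 + 3x - 5/4
D f = 3x^3 - 2
(θ + Δ + D) f = 3x^4 + 6x^3 + (9/2)x^2 + x - 13/4

the image equals g(x) = 3x^4 + 6x^3 + (9/2)x^2 + x - 13/4


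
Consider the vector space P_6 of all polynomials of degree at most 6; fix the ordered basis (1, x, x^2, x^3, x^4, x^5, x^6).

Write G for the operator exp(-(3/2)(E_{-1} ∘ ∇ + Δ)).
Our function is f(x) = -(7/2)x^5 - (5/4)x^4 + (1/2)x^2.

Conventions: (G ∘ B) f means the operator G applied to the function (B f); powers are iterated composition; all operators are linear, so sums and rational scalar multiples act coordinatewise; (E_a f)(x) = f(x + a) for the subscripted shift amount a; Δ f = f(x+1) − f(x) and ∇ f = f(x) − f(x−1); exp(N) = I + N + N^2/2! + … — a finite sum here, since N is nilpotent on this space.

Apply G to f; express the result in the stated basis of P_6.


order-1 term: (105/2)x^4 - 90x^3 + (795/2)x^2 - (621/2)x + 573/4
order-2 term: -315x^3 + (1755/2)x^2 - (5715/2)x + 8613/4
order-3 term: 945x^2 - 2700x + 4995
order-4 term: -(2835/2)x + 10935/4
order-5 term: 1701/2
the series for exp(-(3/2)(E_{-1} ∘ ∇ + Δ)) f terminates at order 5
exp(-(3/2)(E_{-1} ∘ ∇ + Δ)) f = -(7/2)x^5 + (205/4)x^4 - 405x^3 + (4441/2)x^2 - (14571/2)x + 43503/4

the result is g(x) = -(7/2)x^5 + (205/4)x^4 - 405x^3 + (4441/2)x^2 - (14571/2)x + 43503/4


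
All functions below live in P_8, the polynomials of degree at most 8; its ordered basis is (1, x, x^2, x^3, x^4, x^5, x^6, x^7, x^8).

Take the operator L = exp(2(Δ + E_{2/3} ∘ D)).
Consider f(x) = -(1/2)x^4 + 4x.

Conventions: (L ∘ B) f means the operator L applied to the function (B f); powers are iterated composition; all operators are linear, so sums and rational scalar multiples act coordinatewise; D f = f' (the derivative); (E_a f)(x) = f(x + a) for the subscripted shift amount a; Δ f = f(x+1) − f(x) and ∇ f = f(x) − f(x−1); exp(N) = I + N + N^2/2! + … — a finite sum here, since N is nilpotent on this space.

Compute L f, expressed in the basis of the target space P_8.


order-1 term: -8x^3 - 14x^2 - (28/3)x + 373/27
order-2 term: -48x^2 - 112x - 70
order-3 term: -128x - 224
order-4 term: -128
the series for exp(2(Δ + E_{2/3} ∘ D)) f terminates at order 4
exp(2(Δ + E_{2/3} ∘ D)) f = -(1/2)x^4 - 8x^3 - 62x^2 - (736/3)x - 11021/27

the result is g(x) = -(1/2)x^4 - 8x^3 - 62x^2 - (736/3)x - 11021/27


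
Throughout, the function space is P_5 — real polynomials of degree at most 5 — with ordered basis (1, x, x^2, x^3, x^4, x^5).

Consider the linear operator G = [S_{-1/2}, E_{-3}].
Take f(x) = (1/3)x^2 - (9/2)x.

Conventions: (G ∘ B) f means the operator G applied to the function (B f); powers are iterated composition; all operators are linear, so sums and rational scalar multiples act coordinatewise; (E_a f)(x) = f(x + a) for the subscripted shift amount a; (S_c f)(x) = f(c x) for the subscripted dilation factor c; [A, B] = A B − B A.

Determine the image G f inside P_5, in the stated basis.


E_{-3} f = (1/3)x^2 - (13/2)x + 33/2
S_{-1/2} E_{-3} f = (1/12)x^2 + (13/4)x + 33/2
S_{-1/2} f = (1/12)x^2 + (9/4)x
E_{-3} S_{-1/2} f = (1/12)x^2 + (7/4)x - 6
[S_{-1/2}, E_{-3}] f = (3/2)x + 45/2

the result is g(x) = (3/2)x + 45/2


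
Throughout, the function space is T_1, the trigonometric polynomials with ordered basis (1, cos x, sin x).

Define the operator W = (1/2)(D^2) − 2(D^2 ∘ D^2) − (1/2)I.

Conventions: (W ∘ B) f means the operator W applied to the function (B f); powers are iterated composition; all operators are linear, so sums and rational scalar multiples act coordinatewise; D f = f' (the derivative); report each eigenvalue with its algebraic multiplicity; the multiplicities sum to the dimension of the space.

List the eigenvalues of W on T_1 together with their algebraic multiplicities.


λ = -3 (multiplicity 2), λ = -1/2 (multiplicity 1)

image of 1: -1/2
image of cos x: -3cos x
image of sin x: -3sin x
the matrix is diagonal; its diagonal is (-1/2, -3, -3)
for a triangular matrix the eigenvalues are the diagonal entries, with algebraic multiplicity their repetition count


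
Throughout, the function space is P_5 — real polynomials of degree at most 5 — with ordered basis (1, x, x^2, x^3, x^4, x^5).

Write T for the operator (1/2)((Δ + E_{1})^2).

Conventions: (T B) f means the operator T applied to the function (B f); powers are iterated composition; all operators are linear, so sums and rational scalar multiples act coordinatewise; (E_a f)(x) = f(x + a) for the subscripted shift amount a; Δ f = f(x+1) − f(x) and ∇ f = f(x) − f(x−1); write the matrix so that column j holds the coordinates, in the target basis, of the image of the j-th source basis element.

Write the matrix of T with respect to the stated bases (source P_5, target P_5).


the matrix is [[1/2, 2, 6, 14, 30, 62]; [0, 1/2, 4, 18, 56, 150]; [0, 0, 1/2, 6, 36, 140]; [0, 0, 0, 1/2, 8, 60]; [0, 0, 0, 0, 1/2, 10]; [0, 0, 0, 0, 0, 1/2]] (rows listed top to bottom)

image of 1: 1/2
image of x: (1/2)x + 2
image of x^2: (1/2)x^2 + 4x + 6
image of x^3: (1/2)x^3 + 6x^2 + 18x + 14
image of x^4: (1/2)x^4 + 8x^3 + 36x^2 + 56x + 30
image of x^5: (1/2)x^5 + 10x^4 + 60x^3 + 140x^2 + 150x + 62
each image's coordinates form column j of the matrix


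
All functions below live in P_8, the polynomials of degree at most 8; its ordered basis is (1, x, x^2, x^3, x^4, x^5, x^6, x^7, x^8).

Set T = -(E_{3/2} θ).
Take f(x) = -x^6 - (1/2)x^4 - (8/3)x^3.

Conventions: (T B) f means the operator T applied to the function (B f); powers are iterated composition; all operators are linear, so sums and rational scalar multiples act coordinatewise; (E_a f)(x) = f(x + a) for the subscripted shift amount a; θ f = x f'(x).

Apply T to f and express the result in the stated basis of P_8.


the result is g(x) = 6x^6 + 54x^5 + (409/2)x^4 + 425x^3 + (4149/8)x^2 + (2835/8)x + 3375/32

θ f = -6x^6 - 2x^4 - 8x^3
E_{3/2} θ f = -6x^6 - 54x^5 - (409/2)x^4 - 425x^3 - (4149/8)x^2 - (2835/8)x - 3375/32
(-(E_{3/2} θ)) f = 6x^6 + 54x^5 + (409/2)x^4 + 425x^3 + (4149/8)x^2 + (2835/8)x + 3375/32


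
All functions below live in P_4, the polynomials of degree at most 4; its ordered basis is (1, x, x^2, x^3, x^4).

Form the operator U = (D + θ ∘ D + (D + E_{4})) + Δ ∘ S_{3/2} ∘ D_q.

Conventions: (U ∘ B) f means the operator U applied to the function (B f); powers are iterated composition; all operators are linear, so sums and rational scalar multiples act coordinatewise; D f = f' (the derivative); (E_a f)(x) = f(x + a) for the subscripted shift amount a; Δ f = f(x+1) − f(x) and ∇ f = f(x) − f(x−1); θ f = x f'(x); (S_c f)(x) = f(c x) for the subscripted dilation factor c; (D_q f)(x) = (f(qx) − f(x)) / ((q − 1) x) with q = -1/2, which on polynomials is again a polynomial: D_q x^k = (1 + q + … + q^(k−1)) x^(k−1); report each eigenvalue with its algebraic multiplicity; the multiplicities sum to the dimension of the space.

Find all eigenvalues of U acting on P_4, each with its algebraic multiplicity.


image of 1: 1
image of x: x + 6
image of x^2: x^2 + 14x + 67/4
image of x^3: x^3 + 24x^2 + (411/8)x + 1051/16
image of x^4: x^4 + 36x^3 + (6549/64)x^2 + (16789/64)x + 16519/64
the matrix is upper triangular; its diagonal is (1, 1, 1, 1, 1)
for a triangular matrix the eigenvalues are the diagonal entries, with algebraic multiplicity their repetition count

λ = 1 (multiplicity 5)


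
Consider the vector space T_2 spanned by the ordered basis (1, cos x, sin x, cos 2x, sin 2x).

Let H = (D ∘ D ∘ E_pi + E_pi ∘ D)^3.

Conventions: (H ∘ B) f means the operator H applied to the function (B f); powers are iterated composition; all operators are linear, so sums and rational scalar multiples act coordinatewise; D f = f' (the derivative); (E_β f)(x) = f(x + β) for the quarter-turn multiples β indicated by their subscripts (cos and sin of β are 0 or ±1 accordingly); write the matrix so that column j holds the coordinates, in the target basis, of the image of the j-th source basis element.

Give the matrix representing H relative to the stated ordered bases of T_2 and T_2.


image of 1: 0
image of cos x: -2cos x + 2sin x
image of sin x: -2cos x - 2sin x
image of cos 2x: -16cos 2x - 88sin 2x
image of sin 2x: 88cos 2x - 16sin 2x
each image's coordinates form column j of the matrix

the matrix is [[0, 0, 0, 0, 0]; [0, -2, -2, 0, 0]; [0, 2, -2, 0, 0]; [0, 0, 0, -16, 88]; [0, 0, 0, -88, -16]] (rows listed top to bottom)


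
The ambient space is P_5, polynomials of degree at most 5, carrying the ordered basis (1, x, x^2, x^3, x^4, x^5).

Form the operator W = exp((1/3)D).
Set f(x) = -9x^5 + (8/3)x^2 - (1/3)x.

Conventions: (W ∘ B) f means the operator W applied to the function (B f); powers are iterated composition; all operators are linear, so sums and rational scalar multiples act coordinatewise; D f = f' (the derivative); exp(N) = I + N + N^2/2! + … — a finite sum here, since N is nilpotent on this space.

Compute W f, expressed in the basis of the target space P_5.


order-1 term: -15x^4 + (16/9)x - 1/9
order-2 term: -10x^3 + 8/27
order-3 term: -(10/3)x^2
order-4 term: -(5/9)x
order-5 term: -1/27
the series for exp((1/3)D) f terminates at order 5
exp((1/3)D) f = -9x^5 - 15x^4 - 10x^3 - (2/3)x^2 + (8/9)x + 4/27

the image equals g(x) = -9x^5 - 15x^4 - 10x^3 - (2/3)x^2 + (8/9)x + 4/27


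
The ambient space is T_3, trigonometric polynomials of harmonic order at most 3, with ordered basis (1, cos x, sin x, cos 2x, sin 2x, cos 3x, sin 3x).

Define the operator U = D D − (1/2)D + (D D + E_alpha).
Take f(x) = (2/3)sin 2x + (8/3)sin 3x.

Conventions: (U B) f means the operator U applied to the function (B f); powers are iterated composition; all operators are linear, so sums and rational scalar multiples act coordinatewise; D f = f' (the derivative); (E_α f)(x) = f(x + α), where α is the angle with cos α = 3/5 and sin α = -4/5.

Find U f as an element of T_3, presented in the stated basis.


D f = (4/3)cos 2x + 8cos 3x
D D f = -(8/3)sin 2x - 24sin 3x
D f = (4/3)cos 2x + 8cos 3x
(-(1/2)D) f = -(2/3)cos 2x - 4cos 3x
D f = (4/3)cos 2x + 8cos 3x
D D f = -(8/3)sin 2x - 24sin 3x
E_alpha f = -(16/25)cos 2x - (14/75)sin 2x - (352/375)cos 3x - (312/125)sin 3x
(D D + E_alpha) f = -(16/25)cos 2x - (214/75)sin 2x - (352/375)cos 3x - (3312/125)sin 3x
(D D − (1/2)D + (D D + E_alpha)) f = -(98/75)cos 2x - (138/25)sin 2x - (1852/375)cos 3x - (6312/125)sin 3x

g(x) = -(98/75)cos 2x - (138/25)sin 2x - (1852/375)cos 3x - (6312/125)sin 3x


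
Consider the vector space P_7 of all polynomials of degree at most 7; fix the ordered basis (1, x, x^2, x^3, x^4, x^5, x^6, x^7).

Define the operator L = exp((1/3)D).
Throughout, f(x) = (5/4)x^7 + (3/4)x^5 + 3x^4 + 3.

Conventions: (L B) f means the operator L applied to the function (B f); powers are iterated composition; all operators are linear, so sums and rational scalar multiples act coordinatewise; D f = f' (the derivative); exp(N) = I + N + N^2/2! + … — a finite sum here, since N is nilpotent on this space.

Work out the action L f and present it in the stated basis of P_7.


order-1 term: (35/12)x^6 + (5/4)x^4 + 4x^3
order-2 term: (35/12)x^5 + (5/6)x^3 + 2x^2
order-3 term: (175/108)x^4 + (5/18)x^2 + (4/9)x
order-4 term: (175/324)x^3 + (5/108)x + 1/27
order-5 term: (35/324)x^2 + 1/324
order-6 term: (35/2916)x
order-7 term: 5/8748
the series for exp((1/3)D) f terminates at order 7
exp((1/3)D) f = (5/4)x^7 + (35/12)x^6 + (11/3)x^5 + (317/54)x^4 + (1741/324)x^3 + (773/324)x^2 + (733/1458)x + 6650/2187

the image equals g(x) = (5/4)x^7 + (35/12)x^6 + (11/3)x^5 + (317/54)x^4 + (1741/324)x^3 + (773/324)x^2 + (733/1458)x + 6650/2187


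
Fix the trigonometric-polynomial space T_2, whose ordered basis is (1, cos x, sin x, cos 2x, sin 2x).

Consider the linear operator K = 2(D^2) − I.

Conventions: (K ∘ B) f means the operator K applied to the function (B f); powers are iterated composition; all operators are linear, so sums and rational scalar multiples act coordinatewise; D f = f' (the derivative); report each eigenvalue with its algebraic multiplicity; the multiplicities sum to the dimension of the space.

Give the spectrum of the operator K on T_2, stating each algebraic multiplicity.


λ = -9 (multiplicity 2), λ = -3 (multiplicity 2), λ = -1 (multiplicity 1)

image of 1: -1
image of cos x: -3cos x
image of sin x: -3sin x
image of cos 2x: -9cos 2x
image of sin 2x: -9sin 2x
the matrix is diagonal; its diagonal is (-1, -3, -3, -9, -9)
for a triangular matrix the eigenvalues are the diagonal entries, with algebraic multiplicity their repetition count


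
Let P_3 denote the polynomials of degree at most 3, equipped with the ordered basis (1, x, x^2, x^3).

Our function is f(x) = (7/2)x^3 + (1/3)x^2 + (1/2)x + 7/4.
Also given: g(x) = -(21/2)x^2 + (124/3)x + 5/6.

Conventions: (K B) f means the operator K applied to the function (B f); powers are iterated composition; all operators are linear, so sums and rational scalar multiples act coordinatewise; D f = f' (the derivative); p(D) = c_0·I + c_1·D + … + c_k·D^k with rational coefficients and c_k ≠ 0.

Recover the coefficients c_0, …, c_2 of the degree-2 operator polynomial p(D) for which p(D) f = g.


D^0 f = (7/2)x^3 + (1/3)x^2 + (1/2)x + 7/4
D^1 f = (21/2)x^2 + (2/3)x + 1/2
D^2 f = 21x + 2/3
matching coefficients of g against c_0 f + c_1 Df + … from the top degree down determines the c_i
solution: c_0 = 0, c_1 = -1, c_2 = 2

c_0 = 0, c_1 = -1, c_2 = 2


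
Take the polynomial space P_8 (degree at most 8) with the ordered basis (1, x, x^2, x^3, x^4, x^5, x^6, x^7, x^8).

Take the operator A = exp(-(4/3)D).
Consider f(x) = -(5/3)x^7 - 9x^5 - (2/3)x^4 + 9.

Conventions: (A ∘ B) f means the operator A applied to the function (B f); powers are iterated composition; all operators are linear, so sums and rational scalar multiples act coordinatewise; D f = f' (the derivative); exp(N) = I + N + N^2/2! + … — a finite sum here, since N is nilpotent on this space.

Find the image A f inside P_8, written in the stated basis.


g(x) = -(5/3)x^7 + (140/9)x^6 - (641/9)x^5 + (16006/81)x^4 - (82816/243)x^3 + (85952/243)x^2 - (440576/2187)x + 375977/6561

order-1 term: (140/9)x^6 + 60x^4 + (32/9)x^3
order-2 term: -(560/9)x^5 - 160x^3 - (64/9)x^2
order-3 term: (11200/81)x^4 + (640/3)x^2 + (512/81)x
order-4 term: -(44800/243)x^3 - (1280/9)x - 512/243
order-5 term: (35840/243)x^2 + 1024/27
order-6 term: -(143360/2187)x
order-7 term: 81920/6561
the series for exp(-(4/3)D) f terminates at order 7
exp(-(4/3)D) f = -(5/3)x^7 + (140/9)x^6 - (641/9)x^5 + (16006/81)x^4 - (82816/243)x^3 + (85952/243)x^2 - (440576/2187)x + 375977/6561


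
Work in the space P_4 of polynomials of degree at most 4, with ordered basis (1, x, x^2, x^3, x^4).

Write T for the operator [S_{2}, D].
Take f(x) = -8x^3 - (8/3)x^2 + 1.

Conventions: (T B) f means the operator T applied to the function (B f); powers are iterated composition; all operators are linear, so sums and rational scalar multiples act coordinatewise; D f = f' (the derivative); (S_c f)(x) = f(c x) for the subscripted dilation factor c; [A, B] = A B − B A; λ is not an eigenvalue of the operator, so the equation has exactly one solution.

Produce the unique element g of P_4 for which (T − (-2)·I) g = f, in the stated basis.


the result is g(x) = -4x^3 - (76/3)x^2 - (152/3)x - 149/6

write g with unknown coordinates in the stated basis and equate coefficients in (T − (-2)·I) g = f
solving from the highest basis element down gives g = -4x^3 - (76/3)x^2 - (152/3)x - 149/6
check: T g = 48x^2 + (304/3)x + 152/3
so T g − (-2)·g = -8x^3 - (8/3)x^2 + 1 = f ✓


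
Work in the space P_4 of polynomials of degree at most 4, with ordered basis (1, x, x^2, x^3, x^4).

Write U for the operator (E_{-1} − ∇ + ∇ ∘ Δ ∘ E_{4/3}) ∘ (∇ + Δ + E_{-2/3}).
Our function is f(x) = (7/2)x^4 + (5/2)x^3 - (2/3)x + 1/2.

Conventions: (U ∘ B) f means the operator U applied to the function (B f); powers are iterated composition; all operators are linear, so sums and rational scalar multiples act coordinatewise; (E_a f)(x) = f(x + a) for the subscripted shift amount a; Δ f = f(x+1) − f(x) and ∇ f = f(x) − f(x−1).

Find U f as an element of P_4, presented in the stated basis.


g(x) = (7/2)x^4 - (41/6)x^3 - (71/3)x^2 + (7754/27)x + 39613/162

∇ f = 14x^3 - (27/2)x^2 + (13/2)x - 5/3
Δ f = 14x^3 + (57/2)x^2 + (43/2)x + 16/3
E_{-2/3} f = (7/2)x^4 - (41/6)x^3 + (13/3)x^2 - (40/27)x + 145/162
(∇ + Δ + E_{-2/3}) f = (7/2)x^4 + (127/6)x^3 + (58/3)x^2 + (716/27)x + 739/162
E_{-1} (∇ + Δ + E_{-2/3}) f = (7/2)x^4 + (43/6)x^3 - (139/6)x^2 + (2017/54)x - 3287/162
∇ (∇ + Δ + E_{-2/3}) f = 14x^3 + (85/2)x^2 - (65/6)x + 671/27
(-∇) (∇ + Δ + E_{-2/3}) f = -14x^3 - (85/2)x^2 + (65/6)x - 671/27
E_{4/3} (∇ + Δ + E_{-2/3}) f = (7/2)x^4 + (239/6)x^3 + (424/3)x^2 + (6052/27)x + 21955/162
Δ E_{4/3} (∇ + Δ + E_{-2/3}) f = 14x^3 + (281/2)x^2 + (2497/6)x + 11038/27
∇ Δ E_{4/3} (∇ + Δ + E_{-2/3}) f = 42x^2 + 239x + 869/3
(E_{-1} − ∇ + ∇ ∘ Δ ∘ E_{4/3}) (∇ + Δ + E_{-2/3}) f = (7/2)x^4 - (41/6)x^3 - (71/3)x^2 + (7754/27)x + 39613/162


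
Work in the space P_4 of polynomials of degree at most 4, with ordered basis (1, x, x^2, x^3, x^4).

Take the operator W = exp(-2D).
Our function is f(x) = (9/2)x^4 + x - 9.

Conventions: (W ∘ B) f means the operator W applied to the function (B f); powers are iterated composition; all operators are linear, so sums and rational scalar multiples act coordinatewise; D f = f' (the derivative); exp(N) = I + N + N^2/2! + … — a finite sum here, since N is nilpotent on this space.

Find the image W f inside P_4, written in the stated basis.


order-1 term: -36x^3 - 2
order-2 term: 108x^2
order-3 term: -144x
order-4 term: 72
the series for exp(-2D) f terminates at order 4
exp(-2D) f = (9/2)x^4 - 36x^3 + 108x^2 - 143x + 61

the result is g(x) = (9/2)x^4 - 36x^3 + 108x^2 - 143x + 61


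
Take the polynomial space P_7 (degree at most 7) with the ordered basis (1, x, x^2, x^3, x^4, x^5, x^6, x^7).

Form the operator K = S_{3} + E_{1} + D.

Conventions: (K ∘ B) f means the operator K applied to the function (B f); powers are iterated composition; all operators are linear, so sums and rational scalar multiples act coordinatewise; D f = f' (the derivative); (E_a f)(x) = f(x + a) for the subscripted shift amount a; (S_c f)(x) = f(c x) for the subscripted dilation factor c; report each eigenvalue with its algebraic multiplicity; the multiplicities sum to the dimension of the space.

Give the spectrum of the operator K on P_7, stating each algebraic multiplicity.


image of 1: 2
image of x: 4x + 2
image of x^2: 10x^2 + 4x + 1
image of x^3: 28x^3 + 6x^2 + 3x + 1
image of x^4: 82x^4 + 8x^3 + 6x^2 + 4x + 1
image of x^5: 244x^5 + 10x^4 + 10x^3 + 10x^2 + 5x + 1
image of x^6: 730x^6 + 12x^5 + 15x^4 + 20x^3 + 15x^2 + 6x + 1
image of x^7: 2188x^7 + 14x^6 + 21x^5 + 35x^4 + 35x^3 + 21x^2 + 7x + 1
the matrix is upper triangular; its diagonal is (2, 4, 10, 28, 82, 244, 730, 2188)
for a triangular matrix the eigenvalues are the diagonal entries, with algebraic multiplicity their repetition count

λ = 2 (multiplicity 1), λ = 4 (multiplicity 1), λ = 10 (multiplicity 1), λ = 28 (multiplicity 1), λ = 82 (multiplicity 1), λ = 244 (multiplicity 1), λ = 730 (multiplicity 1), λ = 2188 (multiplicity 1)


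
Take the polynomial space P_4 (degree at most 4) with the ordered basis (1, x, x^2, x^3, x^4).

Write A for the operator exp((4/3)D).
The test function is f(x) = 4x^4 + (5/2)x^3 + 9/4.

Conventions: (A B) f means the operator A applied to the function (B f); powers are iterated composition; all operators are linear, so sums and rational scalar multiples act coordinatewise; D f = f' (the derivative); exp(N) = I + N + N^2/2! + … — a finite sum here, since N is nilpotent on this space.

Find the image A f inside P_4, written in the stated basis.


g(x) = 4x^4 + (143/6)x^3 + (158/3)x^2 + (1384/27)x + 6745/324

order-1 term: (64/3)x^3 + 10x^2
order-2 term: (128/3)x^2 + (40/3)x
order-3 term: (1024/27)x + 160/27
order-4 term: 1024/81
the series for exp((4/3)D) f terminates at order 4
exp((4/3)D) f = 4x^4 + (143/6)x^3 + (158/3)x^2 + (1384/27)x + 6745/324


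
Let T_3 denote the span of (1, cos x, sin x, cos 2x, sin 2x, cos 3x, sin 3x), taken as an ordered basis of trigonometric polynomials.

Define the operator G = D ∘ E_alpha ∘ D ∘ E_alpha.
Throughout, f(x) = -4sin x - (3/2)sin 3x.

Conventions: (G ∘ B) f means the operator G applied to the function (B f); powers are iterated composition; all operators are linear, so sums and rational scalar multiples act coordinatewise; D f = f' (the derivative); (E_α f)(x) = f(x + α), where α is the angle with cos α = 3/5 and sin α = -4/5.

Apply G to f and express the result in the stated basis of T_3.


the result is g(x) = -(96/25)cos x - (28/25)sin x + (138996/15625)cos 3x + (317331/31250)sin 3x

E_alpha f = (16/5)cos x - (12/5)sin x + (66/125)cos 3x + (351/250)sin 3x
D E_alpha f = -(12/5)cos x - (16/5)sin x + (1053/250)cos 3x - (198/125)sin 3x
E_alpha D E_alpha f = (28/25)cos x - (96/25)sin x - (105777/31250)cos 3x + (46332/15625)sin 3x
D (E_alpha ∘ D ∘ E_alpha) f = -(96/25)cos x - (28/25)sin x + (138996/15625)cos 3x + (317331/31250)sin 3x
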